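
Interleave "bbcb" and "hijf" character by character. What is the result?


Interleaving "bbcb" and "hijf":
  Position 0: 'b' from first, 'h' from second => "bh"
  Position 1: 'b' from first, 'i' from second => "bi"
  Position 2: 'c' from first, 'j' from second => "cj"
  Position 3: 'b' from first, 'f' from second => "bf"
Result: bhbicjbf

bhbicjbf


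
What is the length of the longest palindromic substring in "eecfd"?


Input: "eecfd"
Checking substrings for palindromes:
  [0:2] "ee" (len 2) => palindrome
Longest palindromic substring: "ee" with length 2

2


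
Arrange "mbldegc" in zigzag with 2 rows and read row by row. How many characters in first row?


Zigzag "mbldegc" into 2 rows:
Placing characters:
  'm' => row 0
  'b' => row 1
  'l' => row 0
  'd' => row 1
  'e' => row 0
  'g' => row 1
  'c' => row 0
Rows:
  Row 0: "mlec"
  Row 1: "bdg"
First row length: 4

4


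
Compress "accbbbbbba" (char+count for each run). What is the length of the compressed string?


Input: accbbbbbba
Runs:
  'a' x 1 => "a1"
  'c' x 2 => "c2"
  'b' x 6 => "b6"
  'a' x 1 => "a1"
Compressed: "a1c2b6a1"
Compressed length: 8

8


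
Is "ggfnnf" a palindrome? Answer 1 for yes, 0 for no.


Input: ggfnnf
Reversed: fnnfgg
  Compare pos 0 ('g') with pos 5 ('f'): MISMATCH
  Compare pos 1 ('g') with pos 4 ('n'): MISMATCH
  Compare pos 2 ('f') with pos 3 ('n'): MISMATCH
Result: not a palindrome

0


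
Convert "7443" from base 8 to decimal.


Input: "7443" in base 8
Positional expansion:
  Digit '7' (value 7) x 8^3 = 3584
  Digit '4' (value 4) x 8^2 = 256
  Digit '4' (value 4) x 8^1 = 32
  Digit '3' (value 3) x 8^0 = 3
Sum = 3875

3875


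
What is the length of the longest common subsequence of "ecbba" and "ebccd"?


LCS of "ecbba" and "ebccd"
DP table:
           e    b    c    c    d
      0    0    0    0    0    0
  e   0    1    1    1    1    1
  c   0    1    1    2    2    2
  b   0    1    2    2    2    2
  b   0    1    2    2    2    2
  a   0    1    2    2    2    2
LCS length = dp[5][5] = 2

2


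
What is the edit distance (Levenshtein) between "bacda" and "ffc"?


Computing edit distance: "bacda" -> "ffc"
DP table:
           f    f    c
      0    1    2    3
  b   1    1    2    3
  a   2    2    2    3
  c   3    3    3    2
  d   4    4    4    3
  a   5    5    5    4
Edit distance = dp[5][3] = 4

4


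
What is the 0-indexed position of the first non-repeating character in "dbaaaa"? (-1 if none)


Input: dbaaaa
Character frequencies:
  'a': 4
  'b': 1
  'd': 1
Scanning left to right for freq == 1:
  Position 0 ('d'): unique! => answer = 0

0


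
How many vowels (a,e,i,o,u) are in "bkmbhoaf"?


Input: bkmbhoaf
Checking each character:
  'b' at position 0: consonant
  'k' at position 1: consonant
  'm' at position 2: consonant
  'b' at position 3: consonant
  'h' at position 4: consonant
  'o' at position 5: vowel (running total: 1)
  'a' at position 6: vowel (running total: 2)
  'f' at position 7: consonant
Total vowels: 2

2


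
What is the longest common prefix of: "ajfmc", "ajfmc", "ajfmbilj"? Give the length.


Words: ajfmc, ajfmc, ajfmbilj
  Position 0: all 'a' => match
  Position 1: all 'j' => match
  Position 2: all 'f' => match
  Position 3: all 'm' => match
  Position 4: ('c', 'c', 'b') => mismatch, stop
LCP = "ajfm" (length 4)

4


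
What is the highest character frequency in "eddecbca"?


Input: eddecbca
Character counts:
  'a': 1
  'b': 1
  'c': 2
  'd': 2
  'e': 2
Maximum frequency: 2

2


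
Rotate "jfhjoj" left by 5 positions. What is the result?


Input: "jfhjoj", rotate left by 5
First 5 characters: "jfhjo"
Remaining characters: "j"
Concatenate remaining + first: "j" + "jfhjo" = "jjfhjo"

jjfhjo


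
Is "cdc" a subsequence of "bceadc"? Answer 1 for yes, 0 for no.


Check if "cdc" is a subsequence of "bceadc"
Greedy scan:
  Position 0 ('b'): no match needed
  Position 1 ('c'): matches sub[0] = 'c'
  Position 2 ('e'): no match needed
  Position 3 ('a'): no match needed
  Position 4 ('d'): matches sub[1] = 'd'
  Position 5 ('c'): matches sub[2] = 'c'
All 3 characters matched => is a subsequence

1


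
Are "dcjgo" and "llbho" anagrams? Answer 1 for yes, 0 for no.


Strings: "dcjgo", "llbho"
Sorted first:  cdgjo
Sorted second: bhllo
Differ at position 0: 'c' vs 'b' => not anagrams

0


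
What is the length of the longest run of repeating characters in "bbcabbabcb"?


Input: "bbcabbabcb"
Scanning for longest run:
  Position 1 ('b'): continues run of 'b', length=2
  Position 2 ('c'): new char, reset run to 1
  Position 3 ('a'): new char, reset run to 1
  Position 4 ('b'): new char, reset run to 1
  Position 5 ('b'): continues run of 'b', length=2
  Position 6 ('a'): new char, reset run to 1
  Position 7 ('b'): new char, reset run to 1
  Position 8 ('c'): new char, reset run to 1
  Position 9 ('b'): new char, reset run to 1
Longest run: 'b' with length 2

2


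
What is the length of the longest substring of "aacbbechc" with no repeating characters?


Input: "aacbbechc"
Sliding window (track last position of each char):
  Position 0 ('a'): window [0,0] length 1 -- new best
  Position 1 ('a'): repeat (last at 0), move window start to 1
  Position 1 ('a'): window [1,1] length 1
  Position 2 ('c'): window [1,2] length 2 -- new best
  Position 3 ('b'): window [1,3] length 3 -- new best
  Position 4 ('b'): repeat (last at 3), move window start to 4
  Position 4 ('b'): window [4,4] length 1
  Position 5 ('e'): window [4,5] length 2
  Position 6 ('c'): window [4,6] length 3
  Position 7 ('h'): window [4,7] length 4 -- new best
  Position 8 ('c'): repeat (last at 6), move window start to 7
  Position 8 ('c'): window [7,8] length 2
Longest substring with no repeats: "bech" with length 4

4


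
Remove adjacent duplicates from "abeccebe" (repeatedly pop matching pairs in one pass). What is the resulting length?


Input: abeccebe
Stack-based adjacent duplicate removal:
  Read 'a': push. Stack: a
  Read 'b': push. Stack: ab
  Read 'e': push. Stack: abe
  Read 'c': push. Stack: abec
  Read 'c': matches stack top 'c' => pop. Stack: abe
  Read 'e': matches stack top 'e' => pop. Stack: ab
  Read 'b': matches stack top 'b' => pop. Stack: a
  Read 'e': push. Stack: ae
Final stack: "ae" (length 2)

2


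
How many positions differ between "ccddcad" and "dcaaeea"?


Comparing "ccddcad" and "dcaaeea" position by position:
  Position 0: 'c' vs 'd' => DIFFER
  Position 1: 'c' vs 'c' => same
  Position 2: 'd' vs 'a' => DIFFER
  Position 3: 'd' vs 'a' => DIFFER
  Position 4: 'c' vs 'e' => DIFFER
  Position 5: 'a' vs 'e' => DIFFER
  Position 6: 'd' vs 'a' => DIFFER
Positions that differ: 6

6


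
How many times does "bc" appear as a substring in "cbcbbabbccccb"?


Searching for "bc" in "cbcbbabbccccb"
Scanning each position:
  Position 0: "cb" => no
  Position 1: "bc" => MATCH
  Position 2: "cb" => no
  Position 3: "bb" => no
  Position 4: "ba" => no
  Position 5: "ab" => no
  Position 6: "bb" => no
  Position 7: "bc" => MATCH
  Position 8: "cc" => no
  Position 9: "cc" => no
  Position 10: "cc" => no
  Position 11: "cb" => no
Total occurrences: 2

2


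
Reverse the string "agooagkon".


Input: agooagkon
Reading characters right to left:
  Position 8: 'n'
  Position 7: 'o'
  Position 6: 'k'
  Position 5: 'g'
  Position 4: 'a'
  Position 3: 'o'
  Position 2: 'o'
  Position 1: 'g'
  Position 0: 'a'
Reversed: nokgaooga

nokgaooga


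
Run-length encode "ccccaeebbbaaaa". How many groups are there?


Input: ccccaeebbbaaaa
Scanning for consecutive runs:
  Group 1: 'c' x 4 (positions 0-3)
  Group 2: 'a' x 1 (positions 4-4)
  Group 3: 'e' x 2 (positions 5-6)
  Group 4: 'b' x 3 (positions 7-9)
  Group 5: 'a' x 4 (positions 10-13)
Total groups: 5

5


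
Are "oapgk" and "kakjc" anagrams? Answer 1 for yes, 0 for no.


Strings: "oapgk", "kakjc"
Sorted first:  agkop
Sorted second: acjkk
Differ at position 1: 'g' vs 'c' => not anagrams

0


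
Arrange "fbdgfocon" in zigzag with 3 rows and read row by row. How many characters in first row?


Zigzag "fbdgfocon" into 3 rows:
Placing characters:
  'f' => row 0
  'b' => row 1
  'd' => row 2
  'g' => row 1
  'f' => row 0
  'o' => row 1
  'c' => row 2
  'o' => row 1
  'n' => row 0
Rows:
  Row 0: "ffn"
  Row 1: "bgoo"
  Row 2: "dc"
First row length: 3

3


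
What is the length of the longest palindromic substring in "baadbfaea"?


Input: "baadbfaea"
Checking substrings for palindromes:
  [6:9] "aea" (len 3) => palindrome
  [1:3] "aa" (len 2) => palindrome
Longest palindromic substring: "aea" with length 3

3


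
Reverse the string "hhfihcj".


Input: hhfihcj
Reading characters right to left:
  Position 6: 'j'
  Position 5: 'c'
  Position 4: 'h'
  Position 3: 'i'
  Position 2: 'f'
  Position 1: 'h'
  Position 0: 'h'
Reversed: jchifhh

jchifhh


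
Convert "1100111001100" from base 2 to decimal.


Input: "1100111001100" in base 2
Positional expansion:
  Digit '1' (value 1) x 2^12 = 4096
  Digit '1' (value 1) x 2^11 = 2048
  Digit '0' (value 0) x 2^10 = 0
  Digit '0' (value 0) x 2^9 = 0
  Digit '1' (value 1) x 2^8 = 256
  Digit '1' (value 1) x 2^7 = 128
  Digit '1' (value 1) x 2^6 = 64
  Digit '0' (value 0) x 2^5 = 0
  Digit '0' (value 0) x 2^4 = 0
  Digit '1' (value 1) x 2^3 = 8
  Digit '1' (value 1) x 2^2 = 4
  Digit '0' (value 0) x 2^1 = 0
  Digit '0' (value 0) x 2^0 = 0
Sum = 6604

6604


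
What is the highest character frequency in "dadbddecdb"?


Input: dadbddecdb
Character counts:
  'a': 1
  'b': 2
  'c': 1
  'd': 5
  'e': 1
Maximum frequency: 5

5


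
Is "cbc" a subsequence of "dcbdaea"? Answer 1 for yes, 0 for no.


Check if "cbc" is a subsequence of "dcbdaea"
Greedy scan:
  Position 0 ('d'): no match needed
  Position 1 ('c'): matches sub[0] = 'c'
  Position 2 ('b'): matches sub[1] = 'b'
  Position 3 ('d'): no match needed
  Position 4 ('a'): no match needed
  Position 5 ('e'): no match needed
  Position 6 ('a'): no match needed
Only matched 2/3 characters => not a subsequence

0


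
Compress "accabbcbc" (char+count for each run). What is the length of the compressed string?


Input: accabbcbc
Runs:
  'a' x 1 => "a1"
  'c' x 2 => "c2"
  'a' x 1 => "a1"
  'b' x 2 => "b2"
  'c' x 1 => "c1"
  'b' x 1 => "b1"
  'c' x 1 => "c1"
Compressed: "a1c2a1b2c1b1c1"
Compressed length: 14

14


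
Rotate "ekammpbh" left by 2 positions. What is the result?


Input: "ekammpbh", rotate left by 2
First 2 characters: "ek"
Remaining characters: "ammpbh"
Concatenate remaining + first: "ammpbh" + "ek" = "ammpbhek"

ammpbhek


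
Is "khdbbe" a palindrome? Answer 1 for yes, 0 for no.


Input: khdbbe
Reversed: ebbdhk
  Compare pos 0 ('k') with pos 5 ('e'): MISMATCH
  Compare pos 1 ('h') with pos 4 ('b'): MISMATCH
  Compare pos 2 ('d') with pos 3 ('b'): MISMATCH
Result: not a palindrome

0


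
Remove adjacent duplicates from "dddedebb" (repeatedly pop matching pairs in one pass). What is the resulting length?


Input: dddedebb
Stack-based adjacent duplicate removal:
  Read 'd': push. Stack: d
  Read 'd': matches stack top 'd' => pop. Stack: (empty)
  Read 'd': push. Stack: d
  Read 'e': push. Stack: de
  Read 'd': push. Stack: ded
  Read 'e': push. Stack: dede
  Read 'b': push. Stack: dedeb
  Read 'b': matches stack top 'b' => pop. Stack: dede
Final stack: "dede" (length 4)

4


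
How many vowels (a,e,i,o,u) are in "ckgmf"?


Input: ckgmf
Checking each character:
  'c' at position 0: consonant
  'k' at position 1: consonant
  'g' at position 2: consonant
  'm' at position 3: consonant
  'f' at position 4: consonant
Total vowels: 0

0


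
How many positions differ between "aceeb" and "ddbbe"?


Comparing "aceeb" and "ddbbe" position by position:
  Position 0: 'a' vs 'd' => DIFFER
  Position 1: 'c' vs 'd' => DIFFER
  Position 2: 'e' vs 'b' => DIFFER
  Position 3: 'e' vs 'b' => DIFFER
  Position 4: 'b' vs 'e' => DIFFER
Positions that differ: 5

5


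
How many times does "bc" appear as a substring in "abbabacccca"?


Searching for "bc" in "abbabacccca"
Scanning each position:
  Position 0: "ab" => no
  Position 1: "bb" => no
  Position 2: "ba" => no
  Position 3: "ab" => no
  Position 4: "ba" => no
  Position 5: "ac" => no
  Position 6: "cc" => no
  Position 7: "cc" => no
  Position 8: "cc" => no
  Position 9: "ca" => no
Total occurrences: 0

0


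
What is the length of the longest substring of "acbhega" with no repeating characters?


Input: "acbhega"
Sliding window (track last position of each char):
  Position 0 ('a'): window [0,0] length 1 -- new best
  Position 1 ('c'): window [0,1] length 2 -- new best
  Position 2 ('b'): window [0,2] length 3 -- new best
  Position 3 ('h'): window [0,3] length 4 -- new best
  Position 4 ('e'): window [0,4] length 5 -- new best
  Position 5 ('g'): window [0,5] length 6 -- new best
  Position 6 ('a'): repeat (last at 0), move window start to 1
  Position 6 ('a'): window [1,6] length 6
Longest substring with no repeats: "acbheg" with length 6

6


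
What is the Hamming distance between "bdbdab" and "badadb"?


Comparing "bdbdab" and "badadb" position by position:
  Position 0: 'b' vs 'b' => same
  Position 1: 'd' vs 'a' => differ
  Position 2: 'b' vs 'd' => differ
  Position 3: 'd' vs 'a' => differ
  Position 4: 'a' vs 'd' => differ
  Position 5: 'b' vs 'b' => same
Total differences (Hamming distance): 4

4


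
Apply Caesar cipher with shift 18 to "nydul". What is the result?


Caesar cipher: shift "nydul" by 18
  'n' (pos 13) + 18 = pos 5 = 'f'
  'y' (pos 24) + 18 = pos 16 = 'q'
  'd' (pos 3) + 18 = pos 21 = 'v'
  'u' (pos 20) + 18 = pos 12 = 'm'
  'l' (pos 11) + 18 = pos 3 = 'd'
Result: fqvmd

fqvmd


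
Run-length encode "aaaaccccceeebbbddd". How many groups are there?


Input: aaaaccccceeebbbddd
Scanning for consecutive runs:
  Group 1: 'a' x 4 (positions 0-3)
  Group 2: 'c' x 5 (positions 4-8)
  Group 3: 'e' x 3 (positions 9-11)
  Group 4: 'b' x 3 (positions 12-14)
  Group 5: 'd' x 3 (positions 15-17)
Total groups: 5

5


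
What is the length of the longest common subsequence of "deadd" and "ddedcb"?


LCS of "deadd" and "ddedcb"
DP table:
           d    d    e    d    c    b
      0    0    0    0    0    0    0
  d   0    1    1    1    1    1    1
  e   0    1    1    2    2    2    2
  a   0    1    1    2    2    2    2
  d   0    1    2    2    3    3    3
  d   0    1    2    2    3    3    3
LCS length = dp[5][6] = 3

3


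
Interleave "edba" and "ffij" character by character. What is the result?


Interleaving "edba" and "ffij":
  Position 0: 'e' from first, 'f' from second => "ef"
  Position 1: 'd' from first, 'f' from second => "df"
  Position 2: 'b' from first, 'i' from second => "bi"
  Position 3: 'a' from first, 'j' from second => "aj"
Result: efdfbiaj

efdfbiaj


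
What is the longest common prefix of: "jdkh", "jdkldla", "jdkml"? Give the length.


Words: jdkh, jdkldla, jdkml
  Position 0: all 'j' => match
  Position 1: all 'd' => match
  Position 2: all 'k' => match
  Position 3: ('h', 'l', 'm') => mismatch, stop
LCP = "jdk" (length 3)

3


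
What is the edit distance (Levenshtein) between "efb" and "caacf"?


Computing edit distance: "efb" -> "caacf"
DP table:
           c    a    a    c    f
      0    1    2    3    4    5
  e   1    1    2    3    4    5
  f   2    2    2    3    4    4
  b   3    3    3    3    4    5
Edit distance = dp[3][5] = 5

5


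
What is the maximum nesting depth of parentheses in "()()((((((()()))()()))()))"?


Input: "()()((((((()()))()()))()))"
Tracking depth:
  Position 0 '(': depth becomes 1
  Position 1 ')': depth becomes 0
  Position 2 '(': depth becomes 1
  Position 3 ')': depth becomes 0
  Position 4 '(': depth becomes 1
  Position 5 '(': depth becomes 2
  Position 6 '(': depth becomes 3
  Position 7 '(': depth becomes 4
  Position 8 '(': depth becomes 5
  Position 9 '(': depth becomes 6
  Position 10 '(': depth becomes 7
  Position 11 ')': depth becomes 6
  Position 12 '(': depth becomes 7
  Position 13 ')': depth becomes 6
  Position 14 ')': depth becomes 5
  Position 15 ')': depth becomes 4
  Position 16 '(': depth becomes 5
  Position 17 ')': depth becomes 4
  Position 18 '(': depth becomes 5
  Position 19 ')': depth becomes 4
  Position 20 ')': depth becomes 3
  Position 21 ')': depth becomes 2
  Position 22 '(': depth becomes 3
  Position 23 ')': depth becomes 2
  Position 24 ')': depth becomes 1
  Position 25 ')': depth becomes 0
Maximum depth reached: 7

7


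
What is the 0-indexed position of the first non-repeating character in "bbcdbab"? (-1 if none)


Input: bbcdbab
Character frequencies:
  'a': 1
  'b': 4
  'c': 1
  'd': 1
Scanning left to right for freq == 1:
  Position 0 ('b'): freq=4, skip
  Position 1 ('b'): freq=4, skip
  Position 2 ('c'): unique! => answer = 2

2


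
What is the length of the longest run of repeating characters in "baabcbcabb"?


Input: "baabcbcabb"
Scanning for longest run:
  Position 1 ('a'): new char, reset run to 1
  Position 2 ('a'): continues run of 'a', length=2
  Position 3 ('b'): new char, reset run to 1
  Position 4 ('c'): new char, reset run to 1
  Position 5 ('b'): new char, reset run to 1
  Position 6 ('c'): new char, reset run to 1
  Position 7 ('a'): new char, reset run to 1
  Position 8 ('b'): new char, reset run to 1
  Position 9 ('b'): continues run of 'b', length=2
Longest run: 'a' with length 2

2


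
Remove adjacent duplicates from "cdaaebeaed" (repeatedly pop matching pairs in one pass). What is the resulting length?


Input: cdaaebeaed
Stack-based adjacent duplicate removal:
  Read 'c': push. Stack: c
  Read 'd': push. Stack: cd
  Read 'a': push. Stack: cda
  Read 'a': matches stack top 'a' => pop. Stack: cd
  Read 'e': push. Stack: cde
  Read 'b': push. Stack: cdeb
  Read 'e': push. Stack: cdebe
  Read 'a': push. Stack: cdebea
  Read 'e': push. Stack: cdebeae
  Read 'd': push. Stack: cdebeaed
Final stack: "cdebeaed" (length 8)

8


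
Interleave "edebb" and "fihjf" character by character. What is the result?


Interleaving "edebb" and "fihjf":
  Position 0: 'e' from first, 'f' from second => "ef"
  Position 1: 'd' from first, 'i' from second => "di"
  Position 2: 'e' from first, 'h' from second => "eh"
  Position 3: 'b' from first, 'j' from second => "bj"
  Position 4: 'b' from first, 'f' from second => "bf"
Result: efdiehbjbf

efdiehbjbf


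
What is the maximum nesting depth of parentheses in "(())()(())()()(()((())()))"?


Input: "(())()(())()()(()((())()))"
Tracking depth:
  Position 0 '(': depth becomes 1
  Position 1 '(': depth becomes 2
  Position 2 ')': depth becomes 1
  Position 3 ')': depth becomes 0
  Position 4 '(': depth becomes 1
  Position 5 ')': depth becomes 0
  Position 6 '(': depth becomes 1
  Position 7 '(': depth becomes 2
  Position 8 ')': depth becomes 1
  Position 9 ')': depth becomes 0
  Position 10 '(': depth becomes 1
  Position 11 ')': depth becomes 0
  Position 12 '(': depth becomes 1
  Position 13 ')': depth becomes 0
  Position 14 '(': depth becomes 1
  Position 15 '(': depth becomes 2
  Position 16 ')': depth becomes 1
  Position 17 '(': depth becomes 2
  Position 18 '(': depth becomes 3
  Position 19 '(': depth becomes 4
  Position 20 ')': depth becomes 3
  Position 21 ')': depth becomes 2
  Position 22 '(': depth becomes 3
  Position 23 ')': depth becomes 2
  Position 24 ')': depth becomes 1
  Position 25 ')': depth becomes 0
Maximum depth reached: 4

4


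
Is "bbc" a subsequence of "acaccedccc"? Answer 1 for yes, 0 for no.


Check if "bbc" is a subsequence of "acaccedccc"
Greedy scan:
  Position 0 ('a'): no match needed
  Position 1 ('c'): no match needed
  Position 2 ('a'): no match needed
  Position 3 ('c'): no match needed
  Position 4 ('c'): no match needed
  Position 5 ('e'): no match needed
  Position 6 ('d'): no match needed
  Position 7 ('c'): no match needed
  Position 8 ('c'): no match needed
  Position 9 ('c'): no match needed
Only matched 0/3 characters => not a subsequence

0


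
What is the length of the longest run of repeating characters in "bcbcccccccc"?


Input: "bcbcccccccc"
Scanning for longest run:
  Position 1 ('c'): new char, reset run to 1
  Position 2 ('b'): new char, reset run to 1
  Position 3 ('c'): new char, reset run to 1
  Position 4 ('c'): continues run of 'c', length=2
  Position 5 ('c'): continues run of 'c', length=3
  Position 6 ('c'): continues run of 'c', length=4
  Position 7 ('c'): continues run of 'c', length=5
  Position 8 ('c'): continues run of 'c', length=6
  Position 9 ('c'): continues run of 'c', length=7
  Position 10 ('c'): continues run of 'c', length=8
Longest run: 'c' with length 8

8


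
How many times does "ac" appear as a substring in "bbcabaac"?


Searching for "ac" in "bbcabaac"
Scanning each position:
  Position 0: "bb" => no
  Position 1: "bc" => no
  Position 2: "ca" => no
  Position 3: "ab" => no
  Position 4: "ba" => no
  Position 5: "aa" => no
  Position 6: "ac" => MATCH
Total occurrences: 1

1


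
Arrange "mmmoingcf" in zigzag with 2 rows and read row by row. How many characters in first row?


Zigzag "mmmoingcf" into 2 rows:
Placing characters:
  'm' => row 0
  'm' => row 1
  'm' => row 0
  'o' => row 1
  'i' => row 0
  'n' => row 1
  'g' => row 0
  'c' => row 1
  'f' => row 0
Rows:
  Row 0: "mmigf"
  Row 1: "monc"
First row length: 5

5


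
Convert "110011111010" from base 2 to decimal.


Input: "110011111010" in base 2
Positional expansion:
  Digit '1' (value 1) x 2^11 = 2048
  Digit '1' (value 1) x 2^10 = 1024
  Digit '0' (value 0) x 2^9 = 0
  Digit '0' (value 0) x 2^8 = 0
  Digit '1' (value 1) x 2^7 = 128
  Digit '1' (value 1) x 2^6 = 64
  Digit '1' (value 1) x 2^5 = 32
  Digit '1' (value 1) x 2^4 = 16
  Digit '1' (value 1) x 2^3 = 8
  Digit '0' (value 0) x 2^2 = 0
  Digit '1' (value 1) x 2^1 = 2
  Digit '0' (value 0) x 2^0 = 0
Sum = 3322

3322


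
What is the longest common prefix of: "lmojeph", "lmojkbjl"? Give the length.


Words: lmojeph, lmojkbjl
  Position 0: all 'l' => match
  Position 1: all 'm' => match
  Position 2: all 'o' => match
  Position 3: all 'j' => match
  Position 4: ('e', 'k') => mismatch, stop
LCP = "lmoj" (length 4)

4


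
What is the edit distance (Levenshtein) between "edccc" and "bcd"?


Computing edit distance: "edccc" -> "bcd"
DP table:
           b    c    d
      0    1    2    3
  e   1    1    2    3
  d   2    2    2    2
  c   3    3    2    3
  c   4    4    3    3
  c   5    5    4    4
Edit distance = dp[5][3] = 4

4


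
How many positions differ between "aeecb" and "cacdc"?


Comparing "aeecb" and "cacdc" position by position:
  Position 0: 'a' vs 'c' => DIFFER
  Position 1: 'e' vs 'a' => DIFFER
  Position 2: 'e' vs 'c' => DIFFER
  Position 3: 'c' vs 'd' => DIFFER
  Position 4: 'b' vs 'c' => DIFFER
Positions that differ: 5

5


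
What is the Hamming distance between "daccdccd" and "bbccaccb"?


Comparing "daccdccd" and "bbccaccb" position by position:
  Position 0: 'd' vs 'b' => differ
  Position 1: 'a' vs 'b' => differ
  Position 2: 'c' vs 'c' => same
  Position 3: 'c' vs 'c' => same
  Position 4: 'd' vs 'a' => differ
  Position 5: 'c' vs 'c' => same
  Position 6: 'c' vs 'c' => same
  Position 7: 'd' vs 'b' => differ
Total differences (Hamming distance): 4

4


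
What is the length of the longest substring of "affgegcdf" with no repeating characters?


Input: "affgegcdf"
Sliding window (track last position of each char):
  Position 0 ('a'): window [0,0] length 1 -- new best
  Position 1 ('f'): window [0,1] length 2 -- new best
  Position 2 ('f'): repeat (last at 1), move window start to 2
  Position 2 ('f'): window [2,2] length 1
  Position 3 ('g'): window [2,3] length 2
  Position 4 ('e'): window [2,4] length 3 -- new best
  Position 5 ('g'): repeat (last at 3), move window start to 4
  Position 5 ('g'): window [4,5] length 2
  Position 6 ('c'): window [4,6] length 3
  Position 7 ('d'): window [4,7] length 4 -- new best
  Position 8 ('f'): window [4,8] length 5 -- new best
Longest substring with no repeats: "egcdf" with length 5

5


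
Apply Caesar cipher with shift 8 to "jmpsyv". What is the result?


Caesar cipher: shift "jmpsyv" by 8
  'j' (pos 9) + 8 = pos 17 = 'r'
  'm' (pos 12) + 8 = pos 20 = 'u'
  'p' (pos 15) + 8 = pos 23 = 'x'
  's' (pos 18) + 8 = pos 0 = 'a'
  'y' (pos 24) + 8 = pos 6 = 'g'
  'v' (pos 21) + 8 = pos 3 = 'd'
Result: ruxagd

ruxagd


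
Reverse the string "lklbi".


Input: lklbi
Reading characters right to left:
  Position 4: 'i'
  Position 3: 'b'
  Position 2: 'l'
  Position 1: 'k'
  Position 0: 'l'
Reversed: iblkl

iblkl


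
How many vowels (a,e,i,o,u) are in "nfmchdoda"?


Input: nfmchdoda
Checking each character:
  'n' at position 0: consonant
  'f' at position 1: consonant
  'm' at position 2: consonant
  'c' at position 3: consonant
  'h' at position 4: consonant
  'd' at position 5: consonant
  'o' at position 6: vowel (running total: 1)
  'd' at position 7: consonant
  'a' at position 8: vowel (running total: 2)
Total vowels: 2

2


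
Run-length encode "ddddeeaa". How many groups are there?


Input: ddddeeaa
Scanning for consecutive runs:
  Group 1: 'd' x 4 (positions 0-3)
  Group 2: 'e' x 2 (positions 4-5)
  Group 3: 'a' x 2 (positions 6-7)
Total groups: 3

3


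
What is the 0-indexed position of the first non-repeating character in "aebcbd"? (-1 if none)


Input: aebcbd
Character frequencies:
  'a': 1
  'b': 2
  'c': 1
  'd': 1
  'e': 1
Scanning left to right for freq == 1:
  Position 0 ('a'): unique! => answer = 0

0


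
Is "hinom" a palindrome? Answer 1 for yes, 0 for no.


Input: hinom
Reversed: monih
  Compare pos 0 ('h') with pos 4 ('m'): MISMATCH
  Compare pos 1 ('i') with pos 3 ('o'): MISMATCH
Result: not a palindrome

0


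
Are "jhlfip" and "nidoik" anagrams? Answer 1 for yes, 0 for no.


Strings: "jhlfip", "nidoik"
Sorted first:  fhijlp
Sorted second: diikno
Differ at position 0: 'f' vs 'd' => not anagrams

0


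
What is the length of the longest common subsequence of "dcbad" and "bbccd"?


LCS of "dcbad" and "bbccd"
DP table:
           b    b    c    c    d
      0    0    0    0    0    0
  d   0    0    0    0    0    1
  c   0    0    0    1    1    1
  b   0    1    1    1    1    1
  a   0    1    1    1    1    1
  d   0    1    1    1    1    2
LCS length = dp[5][5] = 2

2


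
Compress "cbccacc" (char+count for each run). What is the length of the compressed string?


Input: cbccacc
Runs:
  'c' x 1 => "c1"
  'b' x 1 => "b1"
  'c' x 2 => "c2"
  'a' x 1 => "a1"
  'c' x 2 => "c2"
Compressed: "c1b1c2a1c2"
Compressed length: 10

10


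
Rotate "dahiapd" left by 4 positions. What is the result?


Input: "dahiapd", rotate left by 4
First 4 characters: "dahi"
Remaining characters: "apd"
Concatenate remaining + first: "apd" + "dahi" = "apddahi"

apddahi


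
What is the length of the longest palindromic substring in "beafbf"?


Input: "beafbf"
Checking substrings for palindromes:
  [3:6] "fbf" (len 3) => palindrome
Longest palindromic substring: "fbf" with length 3

3


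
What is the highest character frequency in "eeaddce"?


Input: eeaddce
Character counts:
  'a': 1
  'c': 1
  'd': 2
  'e': 3
Maximum frequency: 3

3


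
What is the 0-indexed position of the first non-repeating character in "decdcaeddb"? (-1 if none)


Input: decdcaeddb
Character frequencies:
  'a': 1
  'b': 1
  'c': 2
  'd': 4
  'e': 2
Scanning left to right for freq == 1:
  Position 0 ('d'): freq=4, skip
  Position 1 ('e'): freq=2, skip
  Position 2 ('c'): freq=2, skip
  Position 3 ('d'): freq=4, skip
  Position 4 ('c'): freq=2, skip
  Position 5 ('a'): unique! => answer = 5

5


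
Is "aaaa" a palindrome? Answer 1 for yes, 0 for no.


Input: aaaa
Reversed: aaaa
  Compare pos 0 ('a') with pos 3 ('a'): match
  Compare pos 1 ('a') with pos 2 ('a'): match
Result: palindrome

1


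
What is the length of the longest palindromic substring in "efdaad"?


Input: "efdaad"
Checking substrings for palindromes:
  [2:6] "daad" (len 4) => palindrome
  [3:5] "aa" (len 2) => palindrome
Longest palindromic substring: "daad" with length 4

4


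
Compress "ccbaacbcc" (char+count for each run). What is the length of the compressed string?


Input: ccbaacbcc
Runs:
  'c' x 2 => "c2"
  'b' x 1 => "b1"
  'a' x 2 => "a2"
  'c' x 1 => "c1"
  'b' x 1 => "b1"
  'c' x 2 => "c2"
Compressed: "c2b1a2c1b1c2"
Compressed length: 12

12


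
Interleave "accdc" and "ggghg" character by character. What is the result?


Interleaving "accdc" and "ggghg":
  Position 0: 'a' from first, 'g' from second => "ag"
  Position 1: 'c' from first, 'g' from second => "cg"
  Position 2: 'c' from first, 'g' from second => "cg"
  Position 3: 'd' from first, 'h' from second => "dh"
  Position 4: 'c' from first, 'g' from second => "cg"
Result: agcgcgdhcg

agcgcgdhcg


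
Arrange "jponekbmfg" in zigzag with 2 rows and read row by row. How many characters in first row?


Zigzag "jponekbmfg" into 2 rows:
Placing characters:
  'j' => row 0
  'p' => row 1
  'o' => row 0
  'n' => row 1
  'e' => row 0
  'k' => row 1
  'b' => row 0
  'm' => row 1
  'f' => row 0
  'g' => row 1
Rows:
  Row 0: "joebf"
  Row 1: "pnkmg"
First row length: 5

5


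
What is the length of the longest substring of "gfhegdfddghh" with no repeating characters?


Input: "gfhegdfddghh"
Sliding window (track last position of each char):
  Position 0 ('g'): window [0,0] length 1 -- new best
  Position 1 ('f'): window [0,1] length 2 -- new best
  Position 2 ('h'): window [0,2] length 3 -- new best
  Position 3 ('e'): window [0,3] length 4 -- new best
  Position 4 ('g'): repeat (last at 0), move window start to 1
  Position 4 ('g'): window [1,4] length 4
  Position 5 ('d'): window [1,5] length 5 -- new best
  Position 6 ('f'): repeat (last at 1), move window start to 2
  Position 6 ('f'): window [2,6] length 5
  Position 7 ('d'): repeat (last at 5), move window start to 6
  Position 7 ('d'): window [6,7] length 2
  Position 8 ('d'): repeat (last at 7), move window start to 8
  Position 8 ('d'): window [8,8] length 1
  Position 9 ('g'): window [8,9] length 2
  Position 10 ('h'): window [8,10] length 3
  Position 11 ('h'): repeat (last at 10), move window start to 11
  Position 11 ('h'): window [11,11] length 1
Longest substring with no repeats: "fhegd" with length 5

5


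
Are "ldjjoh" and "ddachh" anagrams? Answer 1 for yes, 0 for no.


Strings: "ldjjoh", "ddachh"
Sorted first:  dhjjlo
Sorted second: acddhh
Differ at position 0: 'd' vs 'a' => not anagrams

0


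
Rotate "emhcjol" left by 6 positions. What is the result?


Input: "emhcjol", rotate left by 6
First 6 characters: "emhcjo"
Remaining characters: "l"
Concatenate remaining + first: "l" + "emhcjo" = "lemhcjo"

lemhcjo


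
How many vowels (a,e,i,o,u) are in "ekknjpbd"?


Input: ekknjpbd
Checking each character:
  'e' at position 0: vowel (running total: 1)
  'k' at position 1: consonant
  'k' at position 2: consonant
  'n' at position 3: consonant
  'j' at position 4: consonant
  'p' at position 5: consonant
  'b' at position 6: consonant
  'd' at position 7: consonant
Total vowels: 1

1


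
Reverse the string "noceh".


Input: noceh
Reading characters right to left:
  Position 4: 'h'
  Position 3: 'e'
  Position 2: 'c'
  Position 1: 'o'
  Position 0: 'n'
Reversed: hecon

hecon


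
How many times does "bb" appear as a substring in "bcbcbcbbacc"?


Searching for "bb" in "bcbcbcbbacc"
Scanning each position:
  Position 0: "bc" => no
  Position 1: "cb" => no
  Position 2: "bc" => no
  Position 3: "cb" => no
  Position 4: "bc" => no
  Position 5: "cb" => no
  Position 6: "bb" => MATCH
  Position 7: "ba" => no
  Position 8: "ac" => no
  Position 9: "cc" => no
Total occurrences: 1

1


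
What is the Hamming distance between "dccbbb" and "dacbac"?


Comparing "dccbbb" and "dacbac" position by position:
  Position 0: 'd' vs 'd' => same
  Position 1: 'c' vs 'a' => differ
  Position 2: 'c' vs 'c' => same
  Position 3: 'b' vs 'b' => same
  Position 4: 'b' vs 'a' => differ
  Position 5: 'b' vs 'c' => differ
Total differences (Hamming distance): 3

3


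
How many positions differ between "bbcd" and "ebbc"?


Comparing "bbcd" and "ebbc" position by position:
  Position 0: 'b' vs 'e' => DIFFER
  Position 1: 'b' vs 'b' => same
  Position 2: 'c' vs 'b' => DIFFER
  Position 3: 'd' vs 'c' => DIFFER
Positions that differ: 3

3


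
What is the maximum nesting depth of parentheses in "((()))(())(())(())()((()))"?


Input: "((()))(())(())(())()((()))"
Tracking depth:
  Position 0 '(': depth becomes 1
  Position 1 '(': depth becomes 2
  Position 2 '(': depth becomes 3
  Position 3 ')': depth becomes 2
  Position 4 ')': depth becomes 1
  Position 5 ')': depth becomes 0
  Position 6 '(': depth becomes 1
  Position 7 '(': depth becomes 2
  Position 8 ')': depth becomes 1
  Position 9 ')': depth becomes 0
  Position 10 '(': depth becomes 1
  Position 11 '(': depth becomes 2
  Position 12 ')': depth becomes 1
  Position 13 ')': depth becomes 0
  Position 14 '(': depth becomes 1
  Position 15 '(': depth becomes 2
  Position 16 ')': depth becomes 1
  Position 17 ')': depth becomes 0
  Position 18 '(': depth becomes 1
  Position 19 ')': depth becomes 0
  Position 20 '(': depth becomes 1
  Position 21 '(': depth becomes 2
  Position 22 '(': depth becomes 3
  Position 23 ')': depth becomes 2
  Position 24 ')': depth becomes 1
  Position 25 ')': depth becomes 0
Maximum depth reached: 3

3


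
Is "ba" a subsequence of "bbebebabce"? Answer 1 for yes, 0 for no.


Check if "ba" is a subsequence of "bbebebabce"
Greedy scan:
  Position 0 ('b'): matches sub[0] = 'b'
  Position 1 ('b'): no match needed
  Position 2 ('e'): no match needed
  Position 3 ('b'): no match needed
  Position 4 ('e'): no match needed
  Position 5 ('b'): no match needed
  Position 6 ('a'): matches sub[1] = 'a'
  Position 7 ('b'): no match needed
  Position 8 ('c'): no match needed
  Position 9 ('e'): no match needed
All 2 characters matched => is a subsequence

1


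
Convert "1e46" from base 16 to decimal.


Input: "1e46" in base 16
Positional expansion:
  Digit '1' (value 1) x 16^3 = 4096
  Digit 'e' (value 14) x 16^2 = 3584
  Digit '4' (value 4) x 16^1 = 64
  Digit '6' (value 6) x 16^0 = 6
Sum = 7750

7750


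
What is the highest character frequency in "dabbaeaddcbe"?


Input: dabbaeaddcbe
Character counts:
  'a': 3
  'b': 3
  'c': 1
  'd': 3
  'e': 2
Maximum frequency: 3

3


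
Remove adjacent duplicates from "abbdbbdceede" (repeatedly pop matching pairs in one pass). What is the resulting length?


Input: abbdbbdceede
Stack-based adjacent duplicate removal:
  Read 'a': push. Stack: a
  Read 'b': push. Stack: ab
  Read 'b': matches stack top 'b' => pop. Stack: a
  Read 'd': push. Stack: ad
  Read 'b': push. Stack: adb
  Read 'b': matches stack top 'b' => pop. Stack: ad
  Read 'd': matches stack top 'd' => pop. Stack: a
  Read 'c': push. Stack: ac
  Read 'e': push. Stack: ace
  Read 'e': matches stack top 'e' => pop. Stack: ac
  Read 'd': push. Stack: acd
  Read 'e': push. Stack: acde
Final stack: "acde" (length 4)

4


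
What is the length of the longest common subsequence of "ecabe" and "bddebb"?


LCS of "ecabe" and "bddebb"
DP table:
           b    d    d    e    b    b
      0    0    0    0    0    0    0
  e   0    0    0    0    1    1    1
  c   0    0    0    0    1    1    1
  a   0    0    0    0    1    1    1
  b   0    1    1    1    1    2    2
  e   0    1    1    1    2    2    2
LCS length = dp[5][6] = 2

2


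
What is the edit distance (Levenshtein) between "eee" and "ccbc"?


Computing edit distance: "eee" -> "ccbc"
DP table:
           c    c    b    c
      0    1    2    3    4
  e   1    1    2    3    4
  e   2    2    2    3    4
  e   3    3    3    3    4
Edit distance = dp[3][4] = 4

4


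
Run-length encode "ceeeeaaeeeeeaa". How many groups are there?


Input: ceeeeaaeeeeeaa
Scanning for consecutive runs:
  Group 1: 'c' x 1 (positions 0-0)
  Group 2: 'e' x 4 (positions 1-4)
  Group 3: 'a' x 2 (positions 5-6)
  Group 4: 'e' x 5 (positions 7-11)
  Group 5: 'a' x 2 (positions 12-13)
Total groups: 5

5


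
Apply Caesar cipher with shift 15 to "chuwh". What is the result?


Caesar cipher: shift "chuwh" by 15
  'c' (pos 2) + 15 = pos 17 = 'r'
  'h' (pos 7) + 15 = pos 22 = 'w'
  'u' (pos 20) + 15 = pos 9 = 'j'
  'w' (pos 22) + 15 = pos 11 = 'l'
  'h' (pos 7) + 15 = pos 22 = 'w'
Result: rwjlw

rwjlw


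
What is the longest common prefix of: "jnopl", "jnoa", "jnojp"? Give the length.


Words: jnopl, jnoa, jnojp
  Position 0: all 'j' => match
  Position 1: all 'n' => match
  Position 2: all 'o' => match
  Position 3: ('p', 'a', 'j') => mismatch, stop
LCP = "jno" (length 3)

3


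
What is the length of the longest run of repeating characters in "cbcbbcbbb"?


Input: "cbcbbcbbb"
Scanning for longest run:
  Position 1 ('b'): new char, reset run to 1
  Position 2 ('c'): new char, reset run to 1
  Position 3 ('b'): new char, reset run to 1
  Position 4 ('b'): continues run of 'b', length=2
  Position 5 ('c'): new char, reset run to 1
  Position 6 ('b'): new char, reset run to 1
  Position 7 ('b'): continues run of 'b', length=2
  Position 8 ('b'): continues run of 'b', length=3
Longest run: 'b' with length 3

3


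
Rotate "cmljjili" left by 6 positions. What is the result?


Input: "cmljjili", rotate left by 6
First 6 characters: "cmljji"
Remaining characters: "li"
Concatenate remaining + first: "li" + "cmljji" = "licmljji"

licmljji


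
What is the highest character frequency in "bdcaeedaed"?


Input: bdcaeedaed
Character counts:
  'a': 2
  'b': 1
  'c': 1
  'd': 3
  'e': 3
Maximum frequency: 3

3


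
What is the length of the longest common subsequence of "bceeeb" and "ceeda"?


LCS of "bceeeb" and "ceeda"
DP table:
           c    e    e    d    a
      0    0    0    0    0    0
  b   0    0    0    0    0    0
  c   0    1    1    1    1    1
  e   0    1    2    2    2    2
  e   0    1    2    3    3    3
  e   0    1    2    3    3    3
  b   0    1    2    3    3    3
LCS length = dp[6][5] = 3

3


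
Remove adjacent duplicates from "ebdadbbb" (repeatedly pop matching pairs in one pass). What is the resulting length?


Input: ebdadbbb
Stack-based adjacent duplicate removal:
  Read 'e': push. Stack: e
  Read 'b': push. Stack: eb
  Read 'd': push. Stack: ebd
  Read 'a': push. Stack: ebda
  Read 'd': push. Stack: ebdad
  Read 'b': push. Stack: ebdadb
  Read 'b': matches stack top 'b' => pop. Stack: ebdad
  Read 'b': push. Stack: ebdadb
Final stack: "ebdadb" (length 6)

6


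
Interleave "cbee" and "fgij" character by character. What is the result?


Interleaving "cbee" and "fgij":
  Position 0: 'c' from first, 'f' from second => "cf"
  Position 1: 'b' from first, 'g' from second => "bg"
  Position 2: 'e' from first, 'i' from second => "ei"
  Position 3: 'e' from first, 'j' from second => "ej"
Result: cfbgeiej

cfbgeiej


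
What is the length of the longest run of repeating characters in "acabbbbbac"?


Input: "acabbbbbac"
Scanning for longest run:
  Position 1 ('c'): new char, reset run to 1
  Position 2 ('a'): new char, reset run to 1
  Position 3 ('b'): new char, reset run to 1
  Position 4 ('b'): continues run of 'b', length=2
  Position 5 ('b'): continues run of 'b', length=3
  Position 6 ('b'): continues run of 'b', length=4
  Position 7 ('b'): continues run of 'b', length=5
  Position 8 ('a'): new char, reset run to 1
  Position 9 ('c'): new char, reset run to 1
Longest run: 'b' with length 5

5


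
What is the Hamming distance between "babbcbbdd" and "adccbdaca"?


Comparing "babbcbbdd" and "adccbdaca" position by position:
  Position 0: 'b' vs 'a' => differ
  Position 1: 'a' vs 'd' => differ
  Position 2: 'b' vs 'c' => differ
  Position 3: 'b' vs 'c' => differ
  Position 4: 'c' vs 'b' => differ
  Position 5: 'b' vs 'd' => differ
  Position 6: 'b' vs 'a' => differ
  Position 7: 'd' vs 'c' => differ
  Position 8: 'd' vs 'a' => differ
Total differences (Hamming distance): 9

9
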